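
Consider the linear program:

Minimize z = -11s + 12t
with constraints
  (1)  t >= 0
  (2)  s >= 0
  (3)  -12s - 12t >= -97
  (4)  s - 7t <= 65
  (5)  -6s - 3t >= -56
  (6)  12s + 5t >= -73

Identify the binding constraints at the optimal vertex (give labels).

(1) and (3)

Vertices and z = -11s + 12t:
  (0, 0) → z = 0
  (97/12, 0) → z = -1067/12
  (0, 97/12) → z = 97

The minimum is at (97/12, 0). Substituting into each constraint, equality holds for (1) and (3); the remaining constraints have slack.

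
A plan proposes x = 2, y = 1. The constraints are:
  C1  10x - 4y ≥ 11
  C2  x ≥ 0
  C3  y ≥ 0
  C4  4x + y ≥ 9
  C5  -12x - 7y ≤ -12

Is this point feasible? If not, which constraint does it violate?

feasible

C1: 16 ≥ 11 ✓
C2: 2 ≥ 0 ✓
C3: 1 ≥ 0 ✓
C4: 9 ≥ 9 ✓
C5: -31 ≤ -12 ✓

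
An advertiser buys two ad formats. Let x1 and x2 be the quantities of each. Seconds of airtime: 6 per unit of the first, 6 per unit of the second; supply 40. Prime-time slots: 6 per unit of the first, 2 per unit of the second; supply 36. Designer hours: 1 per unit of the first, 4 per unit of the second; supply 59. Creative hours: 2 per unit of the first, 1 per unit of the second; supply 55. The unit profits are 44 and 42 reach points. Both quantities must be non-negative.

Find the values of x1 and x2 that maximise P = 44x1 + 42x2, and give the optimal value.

x1 = 17/3, x2 = 1, maximum P = 874/3

Corner points and P = 44x1 + 42x2:
  (0, 0) → P = 0
  (0, 20/3) → P = 280
  (6, 0) → P = 264
  (17/3, 1) → P = 874/3

The binding constraints are 6x1 + 6x2 = 40 and 6x1 + 2x2 = 36.
Solving simultaneously gives x1 = 17/3, x2 = 1.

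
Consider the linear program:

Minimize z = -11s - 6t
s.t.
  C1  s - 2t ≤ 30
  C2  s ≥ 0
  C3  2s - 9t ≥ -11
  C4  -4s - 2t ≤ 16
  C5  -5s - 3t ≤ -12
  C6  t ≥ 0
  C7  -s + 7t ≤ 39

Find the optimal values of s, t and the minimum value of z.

s = 288/5, t = 69/5, minimum z = -3582/5

Extreme points and z = -11s - 6t:
  (30, 0) → z = -330
  (288/5, 69/5) → z = -3582/5
  (25/17, 79/51) → z = -433/17
  (274/5, 67/5) → z = -3416/5
  (12/5, 0) → z = -132/5

The binding constraints are s - 2t = 30 and -s + 7t = 39.
Solving simultaneously gives s = 288/5, t = 69/5.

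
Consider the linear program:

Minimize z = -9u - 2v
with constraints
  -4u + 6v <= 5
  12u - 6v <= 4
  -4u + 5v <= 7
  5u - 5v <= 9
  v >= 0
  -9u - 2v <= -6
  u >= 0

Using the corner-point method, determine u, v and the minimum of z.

Feasible corners and z = -9u - 2v:
  (9/8, 19/12) → z = -319/24
  (13/31, 69/62) → z = -6
  (22/39, 6/13) → z = -6

u = 9/8, v = 19/12, minimum z = -319/24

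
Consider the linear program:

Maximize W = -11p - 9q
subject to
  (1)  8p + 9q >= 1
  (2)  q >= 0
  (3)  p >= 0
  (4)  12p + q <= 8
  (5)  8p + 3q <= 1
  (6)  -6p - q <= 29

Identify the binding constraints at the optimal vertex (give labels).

Feasible corners and W = -11p - 9q:
  (1/8, 0) → W = -11/8
  (0, 1/9) → W = -1
  (0, 1/3) → W = -3

The maximum is at (0, 1/9). Substituting into each constraint, equality holds for (1) and (3); the remaining constraints have slack.

(1) and (3)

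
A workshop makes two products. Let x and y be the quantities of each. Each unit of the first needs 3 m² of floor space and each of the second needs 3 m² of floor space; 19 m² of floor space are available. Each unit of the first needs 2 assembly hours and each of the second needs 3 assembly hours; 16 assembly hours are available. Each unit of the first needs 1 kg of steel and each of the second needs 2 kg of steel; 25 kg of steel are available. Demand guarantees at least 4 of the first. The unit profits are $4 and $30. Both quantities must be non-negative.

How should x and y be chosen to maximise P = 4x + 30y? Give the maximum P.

The optimum lies where 3x + 3y = 19 and x = 4.
Solving simultaneously gives x = 4, y = 7/3.

x = 4, y = 7/3, maximum P = 86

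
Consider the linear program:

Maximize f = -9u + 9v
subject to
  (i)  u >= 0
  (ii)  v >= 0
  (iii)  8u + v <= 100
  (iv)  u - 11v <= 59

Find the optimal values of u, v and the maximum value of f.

u = 0, v = 100, maximum f = 900

Corner points and f = -9u + 9v:
  (0, 0) → f = 0
  (0, 100) → f = 900
  (25/2, 0) → f = -225/2

At the optimal vertex, u = 0 and 8u + v = 100.
Solving simultaneously gives u = 0, v = 100.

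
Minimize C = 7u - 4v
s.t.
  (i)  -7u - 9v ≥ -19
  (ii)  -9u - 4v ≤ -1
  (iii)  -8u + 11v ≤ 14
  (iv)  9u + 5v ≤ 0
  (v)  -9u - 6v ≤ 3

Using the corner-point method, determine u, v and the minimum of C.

u = 5/9, v = -1, minimum C = 71/9

Vertices and C = 7u - 4v:
  (5/9, -1) → C = 71/9
  (1, -2) → C = 15
  (5/3, -3) → C = 71/3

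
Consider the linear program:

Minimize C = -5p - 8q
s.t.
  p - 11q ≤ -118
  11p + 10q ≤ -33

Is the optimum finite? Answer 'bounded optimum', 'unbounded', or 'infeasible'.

unbounded

From the feasible point (-1543/131, 1265/131), moving in the direction (-10, 11) keeps every constraint satisfied while C decreases without bound.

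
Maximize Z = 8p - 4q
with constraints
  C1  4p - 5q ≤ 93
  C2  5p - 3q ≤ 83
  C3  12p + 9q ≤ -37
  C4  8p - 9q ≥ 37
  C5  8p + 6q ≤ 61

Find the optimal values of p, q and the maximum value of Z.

The optimum lies where 4p - 5q = 93 and 12p + 9q = -37.
Solving simultaneously gives p = 163/24, q = -79/6.

p = 163/24, q = -79/6, maximum Z = 107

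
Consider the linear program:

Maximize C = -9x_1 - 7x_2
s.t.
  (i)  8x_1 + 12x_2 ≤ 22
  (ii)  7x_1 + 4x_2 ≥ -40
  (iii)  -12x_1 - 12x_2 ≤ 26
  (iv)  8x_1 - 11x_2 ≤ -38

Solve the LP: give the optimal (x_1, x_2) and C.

Feasible corners and C = -9x_1 - 7x_2:
  (-142/13, 237/26) → C = 69/2
  (-107/92, 60/23) → C = -717/92
  (-94/9, 149/18) → C = 649/18
  (-371/114, 62/57) → C = 2471/114

At the optimal vertex, 7x_1 + 4x_2 = -40 and -12x_1 - 12x_2 = 26.
Solving simultaneously gives x_1 = -94/9, x_2 = 149/18.

x_1 = -94/9, x_2 = 149/18, maximum C = 649/18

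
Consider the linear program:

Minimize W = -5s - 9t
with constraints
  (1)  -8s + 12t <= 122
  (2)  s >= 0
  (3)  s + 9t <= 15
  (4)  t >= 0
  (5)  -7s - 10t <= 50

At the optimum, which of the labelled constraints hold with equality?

(3) and (4)

Feasible corners and W = -5s - 9t:
  (0, 5/3) → W = -15
  (0, 0) → W = 0
  (15, 0) → W = -75

The minimum is at (15, 0). Substituting into each constraint, equality holds for (3) and (4); the remaining constraints have slack.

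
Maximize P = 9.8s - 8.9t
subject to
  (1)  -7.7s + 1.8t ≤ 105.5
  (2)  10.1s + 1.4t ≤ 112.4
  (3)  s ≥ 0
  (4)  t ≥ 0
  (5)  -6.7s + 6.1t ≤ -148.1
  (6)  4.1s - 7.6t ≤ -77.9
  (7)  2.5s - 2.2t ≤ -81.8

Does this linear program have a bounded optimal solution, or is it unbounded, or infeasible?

The boundaries -7.7s + 1.8t = 105.5 and 10.1s + 1.4t = 112.4 meet at (2731/1448, 193103/2896), but that point violates -6.7s + 6.1t ≤ -148.1. Every candidate vertex is excluded by some other constraint, so the feasible region is empty.

infeasible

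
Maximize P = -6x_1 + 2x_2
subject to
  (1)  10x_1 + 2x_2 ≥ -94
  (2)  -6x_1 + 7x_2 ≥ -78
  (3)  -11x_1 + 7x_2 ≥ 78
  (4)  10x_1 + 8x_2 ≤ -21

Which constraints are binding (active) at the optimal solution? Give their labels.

(1) and (4)

Extreme points and P = -6x_1 + 2x_2:
  (-407/46, -127/46) → P = 1094/23
  (-71/6, 73/6) → P = 286/3
  (-771/158, 549/158) → P = 2862/79

The maximum is at (-71/6, 73/6). Substituting into each constraint, equality holds for (1) and (4); the remaining constraints have slack.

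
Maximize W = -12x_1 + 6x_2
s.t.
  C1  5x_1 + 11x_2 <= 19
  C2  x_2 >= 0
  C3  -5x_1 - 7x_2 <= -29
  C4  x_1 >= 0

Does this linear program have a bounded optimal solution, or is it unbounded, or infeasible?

The boundaries 5x_1 + 11x_2 = 19 and x_2 = 0 meet at (19/5, 0), but that point violates -5x_1 - 7x_2 ≤ -29. Every candidate vertex is excluded by some other constraint, so the feasible region is empty.

infeasible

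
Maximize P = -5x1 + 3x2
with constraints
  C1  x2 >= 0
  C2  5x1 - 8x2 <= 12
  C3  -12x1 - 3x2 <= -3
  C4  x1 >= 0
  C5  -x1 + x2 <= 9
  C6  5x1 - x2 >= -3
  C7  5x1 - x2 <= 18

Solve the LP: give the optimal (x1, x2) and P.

The optimum lies where -x1 + x2 = 9 and 5x1 - x2 = -3.
Solving simultaneously gives x1 = 3/2, x2 = 21/2.

x1 = 3/2, x2 = 21/2, maximum P = 24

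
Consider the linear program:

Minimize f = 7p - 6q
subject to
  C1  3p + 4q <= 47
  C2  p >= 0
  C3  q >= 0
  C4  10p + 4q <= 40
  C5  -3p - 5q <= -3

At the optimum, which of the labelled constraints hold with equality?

C2 and C4

Feasible corners and f = 7p - 6q:
  (0, 10) → f = -60
  (0, 3/5) → f = -18/5
  (4, 0) → f = 28
  (1, 0) → f = 7

The minimum is at (0, 10). Substituting into each constraint, equality holds for C2 and C4; the remaining constraints have slack.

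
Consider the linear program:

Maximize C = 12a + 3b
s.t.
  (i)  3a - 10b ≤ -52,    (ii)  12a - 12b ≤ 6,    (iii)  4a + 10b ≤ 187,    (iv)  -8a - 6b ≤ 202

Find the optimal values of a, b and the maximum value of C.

Corner points and C = 12a + 3b:
  (57/7, 107/14) → C = 1689/14
  (-1166/49, -95/49) → C = -14277/49
  (96/7, 185/14) → C = 2859/14
  (-1571/28, 288/7) → C = -3849/7

a = 96/7, b = 185/14, maximum C = 2859/14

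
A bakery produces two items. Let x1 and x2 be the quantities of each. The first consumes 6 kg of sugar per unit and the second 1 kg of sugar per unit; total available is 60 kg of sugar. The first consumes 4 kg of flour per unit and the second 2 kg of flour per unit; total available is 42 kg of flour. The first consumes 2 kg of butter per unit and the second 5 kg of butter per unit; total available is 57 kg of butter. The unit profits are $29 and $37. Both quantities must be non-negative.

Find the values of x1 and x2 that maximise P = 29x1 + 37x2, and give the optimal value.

x1 = 6, x2 = 9, maximum P = 507

Corner points and P = 29x1 + 37x2:
  (0, 0) → P = 0
  (0, 57/5) → P = 2109/5
  (10, 0) → P = 290
  (39/4, 3/2) → P = 1353/4
  (6, 9) → P = 507

The binding constraints are 4x1 + 2x2 = 42 and 2x1 + 5x2 = 57.
Solving simultaneously gives x1 = 6, x2 = 9.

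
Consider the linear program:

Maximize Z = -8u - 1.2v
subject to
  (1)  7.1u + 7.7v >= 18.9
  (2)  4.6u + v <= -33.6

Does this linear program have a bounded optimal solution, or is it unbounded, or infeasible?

From the feasible point (-4627/472, 5425/472), moving in the direction (-7.7, 7.1) keeps every constraint satisfied while Z increases without bound.

unbounded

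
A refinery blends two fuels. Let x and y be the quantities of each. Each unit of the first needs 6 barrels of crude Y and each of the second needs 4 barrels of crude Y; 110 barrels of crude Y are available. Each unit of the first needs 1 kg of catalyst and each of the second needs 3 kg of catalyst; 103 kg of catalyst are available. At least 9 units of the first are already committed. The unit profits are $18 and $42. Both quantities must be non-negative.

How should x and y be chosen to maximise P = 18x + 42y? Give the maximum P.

x = 9, y = 14, maximum P = 750

Vertices and P = 18x + 42y:
  (55/3, 0) → P = 330
  (9, 0) → P = 162
  (9, 14) → P = 750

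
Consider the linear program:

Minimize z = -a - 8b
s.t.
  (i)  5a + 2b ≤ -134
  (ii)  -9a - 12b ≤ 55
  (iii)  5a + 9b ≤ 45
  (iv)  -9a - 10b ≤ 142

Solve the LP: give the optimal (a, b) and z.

a = -345/7, b = 680/21, minimum z = -4405/21

Feasible corners and z = -a - 8b:
  (-107/3, 133/6) → z = -425/3
  (-1296/35, 179/7) → z = -5864/35
  (-345/7, 680/21) → z = -4405/21

The binding constraints are -9a - 12b = 55 and 5a + 9b = 45.
Solving simultaneously gives a = -345/7, b = 680/21.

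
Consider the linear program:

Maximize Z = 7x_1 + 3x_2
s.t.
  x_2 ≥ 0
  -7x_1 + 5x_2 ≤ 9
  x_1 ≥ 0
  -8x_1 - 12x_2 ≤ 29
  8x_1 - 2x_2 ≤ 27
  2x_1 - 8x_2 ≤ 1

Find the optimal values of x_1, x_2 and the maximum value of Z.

Feasible corners and Z = 7x_1 + 3x_2:
  (0, 0) → Z = 0
  (1/2, 0) → Z = 7/2
  (0, 9/5) → Z = 27/5
  (153/26, 261/26) → Z = 927/13
  (107/30, 23/30) → Z = 409/15

The optimum lies where -7x_1 + 5x_2 = 9 and 8x_1 - 2x_2 = 27.
Solving simultaneously gives x_1 = 153/26, x_2 = 261/26.

x_1 = 153/26, x_2 = 261/26, maximum Z = 927/13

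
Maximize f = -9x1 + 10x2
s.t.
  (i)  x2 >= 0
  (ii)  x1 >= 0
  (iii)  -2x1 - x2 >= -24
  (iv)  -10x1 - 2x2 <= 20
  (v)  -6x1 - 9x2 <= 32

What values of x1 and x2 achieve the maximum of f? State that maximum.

Feasible corners and f = -9x1 + 10x2:
  (0, 0) → f = 0
  (12, 0) → f = -108
  (0, 24) → f = 240

The optimum lies where x1 = 0 and -2x1 - x2 = -24.
Solving simultaneously gives x1 = 0, x2 = 24.

x1 = 0, x2 = 24, maximum f = 240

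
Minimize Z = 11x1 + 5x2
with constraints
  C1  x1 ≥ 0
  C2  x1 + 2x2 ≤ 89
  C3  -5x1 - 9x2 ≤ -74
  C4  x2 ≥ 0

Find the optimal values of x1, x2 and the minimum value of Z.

Corner points and Z = 11x1 + 5x2:
  (0, 89/2) → Z = 445/2
  (0, 74/9) → Z = 370/9
  (89, 0) → Z = 979
  (74/5, 0) → Z = 814/5

The binding constraints are x1 = 0 and -5x1 - 9x2 = -74.
Solving simultaneously gives x1 = 0, x2 = 74/9.

x1 = 0, x2 = 74/9, minimum Z = 370/9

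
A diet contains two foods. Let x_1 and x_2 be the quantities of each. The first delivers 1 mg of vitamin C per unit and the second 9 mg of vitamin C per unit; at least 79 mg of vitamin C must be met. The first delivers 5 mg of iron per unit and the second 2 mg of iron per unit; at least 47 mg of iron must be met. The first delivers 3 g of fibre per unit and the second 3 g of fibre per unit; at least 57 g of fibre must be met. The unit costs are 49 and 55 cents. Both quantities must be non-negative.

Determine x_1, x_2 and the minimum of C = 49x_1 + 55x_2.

x_1 = 23/2, x_2 = 15/2, minimum C = 976

The feasible region is unbounded (it extends along (0, 1), (1, 0)), but C strictly increases along every unbounded feasible direction, so there is no improving ray and the minimum is attained at a vertex.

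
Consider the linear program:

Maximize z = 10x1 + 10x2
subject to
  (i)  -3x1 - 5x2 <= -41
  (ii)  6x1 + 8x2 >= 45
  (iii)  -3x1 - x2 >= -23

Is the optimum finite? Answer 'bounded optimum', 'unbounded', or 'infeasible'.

unbounded

From the feasible point (-103/6, 37/2), moving in the direction (-1, 3) keeps every constraint satisfied while z increases without bound.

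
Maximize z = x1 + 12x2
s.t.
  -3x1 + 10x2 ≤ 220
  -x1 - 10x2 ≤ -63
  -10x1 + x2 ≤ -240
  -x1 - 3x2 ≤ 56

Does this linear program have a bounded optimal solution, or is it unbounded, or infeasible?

From the feasible point (2620/97, 2920/97), moving in the direction (10, 3) keeps every constraint satisfied while z increases without bound.

unbounded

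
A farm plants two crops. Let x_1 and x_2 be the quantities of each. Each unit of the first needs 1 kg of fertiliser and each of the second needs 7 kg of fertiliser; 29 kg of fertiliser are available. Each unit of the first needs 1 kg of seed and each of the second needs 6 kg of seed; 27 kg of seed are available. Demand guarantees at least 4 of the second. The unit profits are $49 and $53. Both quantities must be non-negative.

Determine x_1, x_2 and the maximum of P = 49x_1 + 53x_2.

The optimum lies where x_1 + 7x_2 = 29 and x_2 = 4.
Solving simultaneously gives x_1 = 1, x_2 = 4.

x_1 = 1, x_2 = 4, maximum P = 261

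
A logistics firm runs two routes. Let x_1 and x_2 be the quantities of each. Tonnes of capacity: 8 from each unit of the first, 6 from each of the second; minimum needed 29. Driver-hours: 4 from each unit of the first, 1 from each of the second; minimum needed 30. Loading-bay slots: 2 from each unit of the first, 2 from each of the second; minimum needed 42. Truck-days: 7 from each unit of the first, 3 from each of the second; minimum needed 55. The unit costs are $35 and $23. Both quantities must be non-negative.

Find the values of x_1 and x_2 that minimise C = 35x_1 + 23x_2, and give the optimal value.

x_1 = 3, x_2 = 18, minimum C = 519

Corner points and C = 35x_1 + 23x_2:
  (0, 30) → C = 690
  (21, 0) → C = 735
  (3, 18) → C = 519
The feasible region is unbounded (it extends along (0, 1), (1, 0)), but C strictly increases along every unbounded feasible direction, so there is no improving ray and the minimum is attained at a vertex.

The optimum lies where 4x_1 + x_2 = 30 and 2x_1 + 2x_2 = 42.
Solving simultaneously gives x_1 = 3, x_2 = 18.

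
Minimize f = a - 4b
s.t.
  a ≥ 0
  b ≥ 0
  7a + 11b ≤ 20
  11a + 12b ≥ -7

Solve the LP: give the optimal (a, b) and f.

Feasible corners and f = a - 4b:
  (0, 0) → f = 0
  (0, 20/11) → f = -80/11
  (20/7, 0) → f = 20/7

At the optimal vertex, a = 0 and 7a + 11b = 20.
Solving simultaneously gives a = 0, b = 20/11.

a = 0, b = 20/11, minimum f = -80/11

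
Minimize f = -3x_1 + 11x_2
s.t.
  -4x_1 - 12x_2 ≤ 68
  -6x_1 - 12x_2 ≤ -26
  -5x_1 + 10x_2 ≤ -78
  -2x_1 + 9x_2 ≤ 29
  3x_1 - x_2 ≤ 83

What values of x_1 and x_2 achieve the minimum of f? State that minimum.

Feasible corners and f = -3x_1 + 11x_2:
  (299/30, -169/60) → f = -3653/60
  (73/3, -10) → f = -183
  (752/25, 181/25) → f = -53/5

x_1 = 73/3, x_2 = -10, minimum f = -183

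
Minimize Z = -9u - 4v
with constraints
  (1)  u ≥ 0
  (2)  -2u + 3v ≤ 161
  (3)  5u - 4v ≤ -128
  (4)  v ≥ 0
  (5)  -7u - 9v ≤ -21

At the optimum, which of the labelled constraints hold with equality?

(2) and (3)

Vertices and Z = -9u - 4v:
  (0, 161/3) → Z = -644/3
  (0, 32) → Z = -128
  (260/7, 549/7) → Z = -648

The minimum is at (260/7, 549/7). Substituting into each constraint, equality holds for (2) and (3); the remaining constraints have slack.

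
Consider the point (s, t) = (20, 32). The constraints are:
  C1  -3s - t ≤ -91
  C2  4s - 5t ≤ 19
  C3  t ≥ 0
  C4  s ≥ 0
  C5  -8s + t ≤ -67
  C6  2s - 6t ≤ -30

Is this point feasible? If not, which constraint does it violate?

C1: -92 ≤ -91 ✓
C2: -80 ≤ 19 ✓
C3: 32 ≥ 0 ✓
C4: 20 ≥ 0 ✓
C5: -128 ≤ -67 ✓
C6: -152 ≤ -30 ✓

feasible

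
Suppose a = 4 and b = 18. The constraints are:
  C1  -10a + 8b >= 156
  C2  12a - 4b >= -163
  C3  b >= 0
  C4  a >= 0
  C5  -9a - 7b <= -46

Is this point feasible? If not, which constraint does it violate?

not feasible — violates C1

Constraint C1: -10a + 8b = 104, which is not ≥ 156. All other constraints are satisfied.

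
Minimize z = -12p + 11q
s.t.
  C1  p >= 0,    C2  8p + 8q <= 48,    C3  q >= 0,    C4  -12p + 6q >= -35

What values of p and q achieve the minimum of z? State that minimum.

p = 35/12, q = 0, minimum z = -35

Corner points and z = -12p + 11q:
  (0, 6) → z = 66
  (0, 0) → z = 0
  (71/18, 37/18) → z = -445/18
  (35/12, 0) → z = -35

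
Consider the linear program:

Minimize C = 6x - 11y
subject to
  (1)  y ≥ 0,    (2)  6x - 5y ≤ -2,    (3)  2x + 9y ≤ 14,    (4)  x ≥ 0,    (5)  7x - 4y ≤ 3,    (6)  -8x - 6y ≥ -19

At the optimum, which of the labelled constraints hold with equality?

(3) and (4)

Corner points and C = 6x - 11y:
  (13/16, 11/8) → C = -41/4
  (0, 2/5) → C = -22/5
  (0, 14/9) → C = -154/9

The minimum is at (0, 14/9). Substituting into each constraint, equality holds for (3) and (4); the remaining constraints have slack.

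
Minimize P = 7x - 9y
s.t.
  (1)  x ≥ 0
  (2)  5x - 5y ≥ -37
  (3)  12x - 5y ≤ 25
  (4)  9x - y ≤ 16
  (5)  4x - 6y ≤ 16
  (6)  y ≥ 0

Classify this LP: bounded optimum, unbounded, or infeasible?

Vertices and P = 7x - 9y:
  (0, 37/5) → P = -333/5
  (0, 0) → P = 0
  (117/40, 413/40) → P = -1449/20
  (16/9, 0) → P = 112/9
The feasible region has finitely many vertices and no improving ray; the minimum is -1449/20 at (117/40, 413/40).

bounded optimum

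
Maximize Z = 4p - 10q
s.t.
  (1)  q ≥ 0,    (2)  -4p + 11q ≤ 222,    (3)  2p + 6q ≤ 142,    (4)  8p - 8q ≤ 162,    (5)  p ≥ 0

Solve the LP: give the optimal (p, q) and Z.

p = 81/4, q = 0, maximum Z = 81

Feasible corners and Z = 4p - 10q:
  (81/4, 0) → Z = 81
  (0, 0) → Z = 0
  (5, 22) → Z = -200
  (0, 222/11) → Z = -2220/11
  (527/16, 203/16) → Z = 39/8

The optimum lies where q = 0 and 8p - 8q = 162.
Solving simultaneously gives p = 81/4, q = 0.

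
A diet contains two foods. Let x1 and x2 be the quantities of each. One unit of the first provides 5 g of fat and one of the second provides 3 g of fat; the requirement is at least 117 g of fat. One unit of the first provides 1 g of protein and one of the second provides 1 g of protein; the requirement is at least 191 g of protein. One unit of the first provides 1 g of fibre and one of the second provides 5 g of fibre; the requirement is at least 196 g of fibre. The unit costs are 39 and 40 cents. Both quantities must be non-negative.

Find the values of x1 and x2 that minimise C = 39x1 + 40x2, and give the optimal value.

x1 = 759/4, x2 = 5/4, minimum C = 29801/4

Corner points and C = 39x1 + 40x2:
  (0, 191) → C = 7640
  (196, 0) → C = 7644
  (759/4, 5/4) → C = 29801/4
The feasible region is unbounded (it extends along (0, 1), (1, 0)), but C strictly increases along every unbounded feasible direction, so there is no improving ray and the minimum is attained at a vertex.

The binding constraints are x1 + x2 = 191 and x1 + 5x2 = 196.
Solving simultaneously gives x1 = 759/4, x2 = 5/4.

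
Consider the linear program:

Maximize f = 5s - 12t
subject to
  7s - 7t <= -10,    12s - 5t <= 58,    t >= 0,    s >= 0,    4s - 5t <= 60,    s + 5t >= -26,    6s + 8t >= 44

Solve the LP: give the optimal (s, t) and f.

Extreme points and f = 5s - 12t:
  (456/49, 526/49) → f = -576/7
  (114/49, 184/49) → f = -234/7
  (0, 11/2) → f = -66
The feasible region is unbounded (it extends along (0, 1), (5, 12)), but f strictly decreases along every unbounded feasible direction, so there is no improving ray and the maximum is attained at a vertex.

s = 114/49, t = 184/49, maximum f = -234/7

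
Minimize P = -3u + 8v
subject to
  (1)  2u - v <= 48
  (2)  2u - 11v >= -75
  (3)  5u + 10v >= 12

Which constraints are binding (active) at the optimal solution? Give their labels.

(1) and (3)

Extreme points and P = -3u + 8v:
  (603/20, 123/10) → P = 159/20
  (492/25, -216/25) → P = -3204/25
  (-206/25, 133/25) → P = 1682/25

The minimum is at (492/25, -216/25). Substituting into each constraint, equality holds for (1) and (3); the remaining constraints have slack.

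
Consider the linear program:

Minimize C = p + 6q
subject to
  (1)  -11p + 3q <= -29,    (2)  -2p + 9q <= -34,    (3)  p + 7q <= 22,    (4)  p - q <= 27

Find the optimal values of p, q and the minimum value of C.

p = -13/2, q = -67/2, minimum C = -415/2

Corner points and C = p + 6q:
  (53/31, -316/93) → C = -579/31
  (-13/2, -67/2) → C = -415/2
  (436/23, 10/23) → C = 496/23
  (211/8, -5/8) → C = 181/8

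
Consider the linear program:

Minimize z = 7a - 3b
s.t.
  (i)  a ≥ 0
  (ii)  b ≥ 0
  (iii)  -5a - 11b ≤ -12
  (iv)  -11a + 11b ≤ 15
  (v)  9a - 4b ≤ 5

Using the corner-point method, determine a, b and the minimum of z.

Extreme points and z = 7a - 3b:
  (0, 12/11) → z = -36/11
  (0, 15/11) → z = -45/11
  (103/119, 83/119) → z = 472/119
  (23/11, 38/11) → z = 47/11

At the optimal vertex, a = 0 and -11a + 11b = 15.
Solving simultaneously gives a = 0, b = 15/11.

a = 0, b = 15/11, minimum z = -45/11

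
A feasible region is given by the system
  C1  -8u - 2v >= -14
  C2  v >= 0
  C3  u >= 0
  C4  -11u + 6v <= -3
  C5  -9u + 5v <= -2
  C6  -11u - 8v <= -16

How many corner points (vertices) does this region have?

4

Intersecting each pair of boundary lines and keeping only the points that satisfy every inequality leaves:
  (7/4, 0)
  (9/7, 13/7)
  (16/11, 0)
  (60/77, 13/14)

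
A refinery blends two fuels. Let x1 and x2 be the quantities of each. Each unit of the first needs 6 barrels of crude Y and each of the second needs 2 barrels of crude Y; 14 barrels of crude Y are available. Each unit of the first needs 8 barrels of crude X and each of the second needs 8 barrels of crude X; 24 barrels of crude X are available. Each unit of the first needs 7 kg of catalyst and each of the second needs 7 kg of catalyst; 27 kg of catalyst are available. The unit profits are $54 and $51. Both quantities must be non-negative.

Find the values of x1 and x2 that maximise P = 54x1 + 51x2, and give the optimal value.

Extreme points and P = 54x1 + 51x2:
  (0, 0) → P = 0
  (0, 3) → P = 153
  (7/3, 0) → P = 126
  (2, 1) → P = 159

x1 = 2, x2 = 1, maximum P = 159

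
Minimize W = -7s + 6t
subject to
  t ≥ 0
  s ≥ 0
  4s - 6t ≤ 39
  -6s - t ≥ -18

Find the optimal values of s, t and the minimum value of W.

Extreme points and W = -7s + 6t:
  (0, 0) → W = 0
  (3, 0) → W = -21
  (0, 18) → W = 108

s = 3, t = 0, minimum W = -21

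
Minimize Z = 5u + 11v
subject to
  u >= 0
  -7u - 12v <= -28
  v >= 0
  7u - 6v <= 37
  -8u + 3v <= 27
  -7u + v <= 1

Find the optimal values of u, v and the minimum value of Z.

u = 4, v = 0, minimum Z = 20

Vertices and Z = 5u + 11v:
  (4, 0) → Z = 20
  (16/91, 29/13) → Z = 2313/91
  (37/7, 0) → Z = 185/7
  (24/13, 181/13) → Z = 2111/13
The feasible region is unbounded (it extends along (3, 8), (6, 7)), but Z strictly increases along every unbounded feasible direction, so there is no improving ray and the minimum is attained at a vertex.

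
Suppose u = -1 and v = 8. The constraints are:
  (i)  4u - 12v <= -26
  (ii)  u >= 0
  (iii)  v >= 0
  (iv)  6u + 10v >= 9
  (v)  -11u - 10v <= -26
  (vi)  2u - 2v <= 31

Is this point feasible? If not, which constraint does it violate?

Constraint (ii): u = -1, which is not ≥ 0. All other constraints are satisfied.

not feasible — violates (ii)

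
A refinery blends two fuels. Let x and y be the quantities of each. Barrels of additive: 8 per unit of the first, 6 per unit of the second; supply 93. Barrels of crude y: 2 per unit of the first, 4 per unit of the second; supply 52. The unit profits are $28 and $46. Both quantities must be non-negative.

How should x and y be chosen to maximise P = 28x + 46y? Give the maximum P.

Feasible corners and P = 28x + 46y:
  (0, 0) → P = 0
  (0, 13) → P = 598
  (93/8, 0) → P = 651/2
  (3, 23/2) → P = 613

At the optimal vertex, 8x + 6y = 93 and 2x + 4y = 52.
Solving simultaneously gives x = 3, y = 23/2.

x = 3, y = 23/2, maximum P = 613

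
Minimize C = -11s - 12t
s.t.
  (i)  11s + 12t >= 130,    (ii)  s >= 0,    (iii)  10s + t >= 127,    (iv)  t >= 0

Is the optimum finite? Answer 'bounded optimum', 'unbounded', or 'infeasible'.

unbounded

From the feasible point (0, 127), moving in the direction (0, 1) keeps every constraint satisfied while C decreases without bound.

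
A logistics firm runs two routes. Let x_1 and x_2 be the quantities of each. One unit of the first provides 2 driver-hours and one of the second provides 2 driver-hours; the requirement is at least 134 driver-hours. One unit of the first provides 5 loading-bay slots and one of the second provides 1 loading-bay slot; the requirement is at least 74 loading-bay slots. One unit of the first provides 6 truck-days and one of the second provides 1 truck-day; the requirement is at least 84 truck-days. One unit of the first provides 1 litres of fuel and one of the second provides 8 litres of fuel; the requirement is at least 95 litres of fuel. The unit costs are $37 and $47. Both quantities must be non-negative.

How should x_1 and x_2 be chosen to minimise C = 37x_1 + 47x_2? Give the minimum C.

Feasible corners and C = 37x_1 + 47x_2:
  (0, 84) → C = 3948
  (95, 0) → C = 3515
  (17/5, 318/5) → C = 3115
  (63, 4) → C = 2519
The feasible region is unbounded (it extends along (0, 1), (1, 0)), but C strictly increases along every unbounded feasible direction, so there is no improving ray and the minimum is attained at a vertex.

x_1 = 63, x_2 = 4, minimum C = 2519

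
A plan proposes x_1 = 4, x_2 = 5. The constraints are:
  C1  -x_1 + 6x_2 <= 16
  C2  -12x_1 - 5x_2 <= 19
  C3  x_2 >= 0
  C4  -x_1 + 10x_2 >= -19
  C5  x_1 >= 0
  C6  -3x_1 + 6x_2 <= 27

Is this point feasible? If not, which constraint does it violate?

Constraint C1: -x_1 + 6x_2 = 26, which is not ≤ 16. All other constraints are satisfied.

not feasible — violates C1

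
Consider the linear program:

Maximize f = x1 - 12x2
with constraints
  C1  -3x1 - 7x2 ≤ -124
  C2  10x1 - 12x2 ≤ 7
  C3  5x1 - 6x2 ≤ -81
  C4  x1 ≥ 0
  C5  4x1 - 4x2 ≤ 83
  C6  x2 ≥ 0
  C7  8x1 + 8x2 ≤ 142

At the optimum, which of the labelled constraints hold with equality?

C1 and C7

Feasible corners and f = x1 - 12x2:
  (0, 124/7) → f = -1488/7
  (1/16, 283/16) → f = -3395/16
  (0, 71/4) → f = -213

The maximum is at (1/16, 283/16). Substituting into each constraint, equality holds for C1 and C7; the remaining constraints have slack.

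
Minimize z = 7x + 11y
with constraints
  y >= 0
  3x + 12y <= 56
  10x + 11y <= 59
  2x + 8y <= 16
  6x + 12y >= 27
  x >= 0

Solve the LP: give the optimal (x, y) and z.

Corner points and z = 7x + 11y:
  (59/10, 0) → z = 413/10
  (9/2, 0) → z = 63/2
  (148/29, 21/29) → z = 1267/29
  (1, 7/4) → z = 105/4

The optimum lies where 2x + 8y = 16 and 6x + 12y = 27.
Solving simultaneously gives x = 1, y = 7/4.

x = 1, y = 7/4, minimum z = 105/4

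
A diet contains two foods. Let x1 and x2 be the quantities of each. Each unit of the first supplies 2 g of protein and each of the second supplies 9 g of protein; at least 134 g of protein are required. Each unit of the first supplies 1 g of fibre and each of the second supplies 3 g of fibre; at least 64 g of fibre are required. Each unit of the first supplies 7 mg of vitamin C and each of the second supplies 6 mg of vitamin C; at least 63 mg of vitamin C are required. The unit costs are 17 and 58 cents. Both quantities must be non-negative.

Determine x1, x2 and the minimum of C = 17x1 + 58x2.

Vertices and C = 17x1 + 58x2:
  (0, 64/3) → C = 3712/3
  (67, 0) → C = 1139
  (58, 2) → C = 1102
The feasible region is unbounded (it extends along (0, 1), (1, 0)), but C strictly increases along every unbounded feasible direction, so there is no improving ray and the minimum is attained at a vertex.

The optimum lies where 2x1 + 9x2 = 134 and x1 + 3x2 = 64.
Solving simultaneously gives x1 = 58, x2 = 2.

x1 = 58, x2 = 2, minimum C = 1102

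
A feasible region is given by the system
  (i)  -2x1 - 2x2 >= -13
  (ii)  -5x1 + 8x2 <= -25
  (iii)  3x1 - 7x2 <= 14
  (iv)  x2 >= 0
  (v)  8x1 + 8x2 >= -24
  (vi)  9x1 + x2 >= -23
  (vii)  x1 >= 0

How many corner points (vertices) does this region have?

The feasible vertices (each the meet of two boundaries and inside every other half-plane) are:
  (77/13, 15/26)
  (119/20, 11/20)
  (63/11, 5/11)

3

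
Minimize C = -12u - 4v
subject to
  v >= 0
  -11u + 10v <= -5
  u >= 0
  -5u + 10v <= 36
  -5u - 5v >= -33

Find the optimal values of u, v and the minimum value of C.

u = 33/5, v = 0, minimum C = -396/5

Vertices and C = -12u - 4v:
  (5/11, 0) → C = -60/11
  (33/5, 0) → C = -396/5
  (71/21, 338/105) → C = -5612/105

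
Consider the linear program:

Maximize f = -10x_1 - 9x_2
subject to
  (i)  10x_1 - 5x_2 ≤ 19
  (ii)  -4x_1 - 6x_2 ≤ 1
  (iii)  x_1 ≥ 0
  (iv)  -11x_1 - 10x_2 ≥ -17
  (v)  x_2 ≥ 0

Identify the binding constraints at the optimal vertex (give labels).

(iii) and (v)

Vertices and f = -10x_1 - 9x_2:
  (0, 17/10) → f = -153/10
  (0, 0) → f = 0
  (17/11, 0) → f = -170/11

The maximum is at (0, 0). Substituting into each constraint, equality holds for (iii) and (v); the remaining constraints have slack.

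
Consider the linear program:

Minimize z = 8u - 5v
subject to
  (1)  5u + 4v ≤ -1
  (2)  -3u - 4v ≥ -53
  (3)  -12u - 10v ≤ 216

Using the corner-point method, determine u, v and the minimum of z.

u = -697/9, v = 214/3, minimum z = -8786/9

Feasible corners and z = 8u - 5v:
  (-27, 67/2) → z = -767/2
  (427, -534) → z = 6086
  (-697/9, 214/3) → z = -8786/9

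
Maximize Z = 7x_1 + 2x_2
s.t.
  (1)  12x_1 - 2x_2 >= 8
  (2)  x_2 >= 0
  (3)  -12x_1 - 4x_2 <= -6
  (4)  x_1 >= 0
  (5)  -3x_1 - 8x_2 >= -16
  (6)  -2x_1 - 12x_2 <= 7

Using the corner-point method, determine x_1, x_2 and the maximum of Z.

x_1 = 16/3, x_2 = 0, maximum Z = 112/3

Vertices and Z = 7x_1 + 2x_2:
  (2/3, 0) → Z = 14/3
  (16/17, 28/17) → Z = 168/17
  (16/3, 0) → Z = 112/3

The binding constraints are x_2 = 0 and -3x_1 - 8x_2 = -16.
Solving simultaneously gives x_1 = 16/3, x_2 = 0.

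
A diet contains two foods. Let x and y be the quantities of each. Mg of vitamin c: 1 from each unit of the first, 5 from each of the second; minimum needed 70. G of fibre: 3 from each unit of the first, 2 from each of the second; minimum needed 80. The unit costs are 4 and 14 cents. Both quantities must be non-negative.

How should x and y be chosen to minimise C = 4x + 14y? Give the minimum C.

Vertices and C = 4x + 14y:
  (0, 40) → C = 560
  (70, 0) → C = 280
  (20, 10) → C = 220
The feasible region is unbounded (it extends along (0, 1), (1, 0)), but C strictly increases along every unbounded feasible direction, so there is no improving ray and the minimum is attained at a vertex.

At the optimal vertex, x + 5y = 70 and 3x + 2y = 80.
Solving simultaneously gives x = 20, y = 10.

x = 20, y = 10, minimum C = 220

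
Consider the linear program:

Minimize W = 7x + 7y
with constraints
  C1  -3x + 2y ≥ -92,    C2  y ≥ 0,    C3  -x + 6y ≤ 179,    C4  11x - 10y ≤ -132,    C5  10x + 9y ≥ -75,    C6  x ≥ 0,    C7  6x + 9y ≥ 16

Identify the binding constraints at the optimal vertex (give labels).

Extreme points and W = 7x + 7y:
  (499/28, 1837/56) → W = 2835/8
  (0, 179/6) → W = 1253/6
  (0, 66/5) → W = 462/5

The minimum is at (0, 66/5). Substituting into each constraint, equality holds for C4 and C6; the remaining constraints have slack.

C4 and C6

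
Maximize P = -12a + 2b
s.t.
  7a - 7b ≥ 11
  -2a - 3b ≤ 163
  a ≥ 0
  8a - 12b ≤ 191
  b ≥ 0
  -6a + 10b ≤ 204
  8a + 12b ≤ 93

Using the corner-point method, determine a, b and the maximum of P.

a = 11/7, b = 0, maximum P = -132/7

Feasible corners and P = -12a + 2b:
  (11/7, 0) → P = -132/7
  (783/140, 563/140) → P = -827/14
  (93/8, 0) → P = -279/2

The optimum lies where 7a - 7b = 11 and b = 0.
Solving simultaneously gives a = 11/7, b = 0.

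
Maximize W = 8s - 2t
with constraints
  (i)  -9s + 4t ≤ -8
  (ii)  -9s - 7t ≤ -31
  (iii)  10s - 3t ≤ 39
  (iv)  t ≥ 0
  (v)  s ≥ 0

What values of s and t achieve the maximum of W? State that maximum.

Vertices and W = 8s - 2t:
  (20/11, 23/11) → W = 114/11
  (132/13, 271/13) → W = 514/13
  (31/9, 0) → W = 248/9
  (39/10, 0) → W = 156/5

The optimum lies where -9s + 4t = -8 and 10s - 3t = 39.
Solving simultaneously gives s = 132/13, t = 271/13.

s = 132/13, t = 271/13, maximum W = 514/13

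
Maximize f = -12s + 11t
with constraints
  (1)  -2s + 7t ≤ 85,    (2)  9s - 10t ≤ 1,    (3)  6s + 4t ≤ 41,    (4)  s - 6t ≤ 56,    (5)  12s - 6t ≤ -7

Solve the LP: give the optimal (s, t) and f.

s = -902/5, t = -197/5, maximum f = 8657/5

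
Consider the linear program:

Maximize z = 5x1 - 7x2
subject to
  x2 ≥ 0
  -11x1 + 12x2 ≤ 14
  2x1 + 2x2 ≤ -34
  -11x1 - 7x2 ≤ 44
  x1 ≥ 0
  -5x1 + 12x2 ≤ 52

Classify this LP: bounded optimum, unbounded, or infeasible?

infeasible

The boundaries x2 = 0 and x1 = 0 meet at (0, 0), but that point violates 2x1 + 2x2 ≤ -34. Every candidate vertex is excluded by some other constraint, so the feasible region is empty.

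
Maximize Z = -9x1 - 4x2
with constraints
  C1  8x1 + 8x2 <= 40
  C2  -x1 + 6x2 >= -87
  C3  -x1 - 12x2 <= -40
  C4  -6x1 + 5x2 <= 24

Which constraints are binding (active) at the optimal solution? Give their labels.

Extreme points and Z = -9x1 - 4x2:
  (20/11, 35/11) → Z = -320/11
  (1/11, 54/11) → Z = -225/11
  (-8/7, 24/7) → Z = -24/7

The maximum is at (-8/7, 24/7). Substituting into each constraint, equality holds for C3 and C4; the remaining constraints have slack.

C3 and C4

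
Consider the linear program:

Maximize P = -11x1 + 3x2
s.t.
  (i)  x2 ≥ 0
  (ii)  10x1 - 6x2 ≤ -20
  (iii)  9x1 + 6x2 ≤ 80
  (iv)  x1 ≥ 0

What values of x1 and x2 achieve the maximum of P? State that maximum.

Corner points and P = -11x1 + 3x2:
  (60/19, 490/57) → P = -170/19
  (0, 10/3) → P = 10
  (0, 40/3) → P = 40

At the optimal vertex, 9x1 + 6x2 = 80 and x1 = 0.
Solving simultaneously gives x1 = 0, x2 = 40/3.

x1 = 0, x2 = 40/3, maximum P = 40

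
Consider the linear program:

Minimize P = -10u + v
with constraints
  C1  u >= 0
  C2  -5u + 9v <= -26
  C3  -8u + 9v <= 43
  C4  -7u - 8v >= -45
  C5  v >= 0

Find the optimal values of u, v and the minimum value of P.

Corner points and P = -10u + v:
  (613/103, 43/103) → P = -6087/103
  (26/5, 0) → P = -52
  (45/7, 0) → P = -450/7

u = 45/7, v = 0, minimum P = -450/7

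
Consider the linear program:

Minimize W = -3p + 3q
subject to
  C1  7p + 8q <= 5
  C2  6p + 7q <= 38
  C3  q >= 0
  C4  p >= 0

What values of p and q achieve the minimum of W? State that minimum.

p = 5/7, q = 0, minimum W = -15/7

Feasible corners and W = -3p + 3q:
  (5/7, 0) → W = -15/7
  (0, 5/8) → W = 15/8
  (0, 0) → W = 0

The binding constraints are 7p + 8q = 5 and q = 0.
Solving simultaneously gives p = 5/7, q = 0.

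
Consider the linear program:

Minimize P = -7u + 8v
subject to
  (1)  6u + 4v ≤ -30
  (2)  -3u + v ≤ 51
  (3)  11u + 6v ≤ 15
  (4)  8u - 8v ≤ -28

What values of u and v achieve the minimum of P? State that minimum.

u = -95/4, v = -81/4, minimum P = 17/4

Vertices and P = -7u + 8v:
  (-13, 12) → P = 187
  (-22/5, -9/10) → P = 118/5
  (-95/4, -81/4) → P = 17/4

At the optimal vertex, -3u + v = 51 and 8u - 8v = -28.
Solving simultaneously gives u = -95/4, v = -81/4.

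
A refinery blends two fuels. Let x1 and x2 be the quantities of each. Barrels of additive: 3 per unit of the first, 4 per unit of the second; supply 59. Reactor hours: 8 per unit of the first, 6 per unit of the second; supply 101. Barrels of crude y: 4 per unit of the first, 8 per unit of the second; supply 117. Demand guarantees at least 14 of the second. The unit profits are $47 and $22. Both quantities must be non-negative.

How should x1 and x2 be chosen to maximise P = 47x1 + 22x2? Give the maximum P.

x1 = 1, x2 = 14, maximum P = 355

At the optimal vertex, 3x1 + 4x2 = 59 and x2 = 14.
Solving simultaneously gives x1 = 1, x2 = 14.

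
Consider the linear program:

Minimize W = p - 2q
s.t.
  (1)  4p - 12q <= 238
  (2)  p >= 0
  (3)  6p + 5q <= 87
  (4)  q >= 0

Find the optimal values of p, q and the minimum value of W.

Extreme points and W = p - 2q:
  (0, 87/5) → W = -174/5
  (0, 0) → W = 0
  (29/2, 0) → W = 29/2

At the optimal vertex, p = 0 and 6p + 5q = 87.
Solving simultaneously gives p = 0, q = 87/5.

p = 0, q = 87/5, minimum W = -174/5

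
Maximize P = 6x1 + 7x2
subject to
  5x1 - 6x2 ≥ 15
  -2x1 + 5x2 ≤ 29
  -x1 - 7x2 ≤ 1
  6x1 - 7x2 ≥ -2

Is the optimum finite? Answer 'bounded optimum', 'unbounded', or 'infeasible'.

From the feasible point (249/13, 175/13), moving in the direction (7, -1) keeps every constraint satisfied while P increases without bound.

unbounded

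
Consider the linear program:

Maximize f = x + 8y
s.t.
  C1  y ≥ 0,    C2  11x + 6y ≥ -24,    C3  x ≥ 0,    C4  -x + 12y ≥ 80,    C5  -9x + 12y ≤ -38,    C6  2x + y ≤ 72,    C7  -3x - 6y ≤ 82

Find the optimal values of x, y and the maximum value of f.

x = 82/3, y = 52/3, maximum f = 166

Extreme points and f = x + 8y:
  (59/4, 379/48) → f = 935/12
  (784/25, 232/25) → f = 528/5
  (82/3, 52/3) → f = 166

The binding constraints are -9x + 12y = -38 and 2x + y = 72.
Solving simultaneously gives x = 82/3, y = 52/3.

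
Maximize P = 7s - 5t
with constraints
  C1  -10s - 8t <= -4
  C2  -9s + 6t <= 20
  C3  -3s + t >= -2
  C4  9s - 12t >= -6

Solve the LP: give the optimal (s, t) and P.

s = 10/17, t = -4/17, maximum P = 90/17

Corner points and P = 7s - 5t:
  (10/17, -4/17) → P = 90/17
  (0, 1/2) → P = -5/2
  (10/9, 4/3) → P = 10/9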